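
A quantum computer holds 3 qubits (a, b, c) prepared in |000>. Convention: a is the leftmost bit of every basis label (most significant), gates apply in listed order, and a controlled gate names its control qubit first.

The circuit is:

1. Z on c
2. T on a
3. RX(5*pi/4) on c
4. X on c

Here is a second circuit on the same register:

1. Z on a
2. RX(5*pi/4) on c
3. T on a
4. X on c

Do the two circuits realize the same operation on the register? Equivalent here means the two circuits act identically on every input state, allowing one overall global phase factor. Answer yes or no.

No: there is an input state on which the two circuits produce genuinely different outputs (not merely differing by a phase).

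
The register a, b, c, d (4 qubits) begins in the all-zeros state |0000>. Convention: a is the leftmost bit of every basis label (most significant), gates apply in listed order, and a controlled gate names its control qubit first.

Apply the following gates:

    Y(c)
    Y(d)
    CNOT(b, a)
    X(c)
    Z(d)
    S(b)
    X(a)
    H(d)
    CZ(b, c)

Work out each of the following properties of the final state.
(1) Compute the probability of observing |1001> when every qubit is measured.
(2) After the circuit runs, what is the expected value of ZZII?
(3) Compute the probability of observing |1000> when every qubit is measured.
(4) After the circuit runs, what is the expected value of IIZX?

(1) Outcome |1001> occurs with probability 1/2.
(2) In the final state, ZZII has expectation -1.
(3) The probability of measuring |1000> is 1/2.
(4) The observable IIZX averages to -1.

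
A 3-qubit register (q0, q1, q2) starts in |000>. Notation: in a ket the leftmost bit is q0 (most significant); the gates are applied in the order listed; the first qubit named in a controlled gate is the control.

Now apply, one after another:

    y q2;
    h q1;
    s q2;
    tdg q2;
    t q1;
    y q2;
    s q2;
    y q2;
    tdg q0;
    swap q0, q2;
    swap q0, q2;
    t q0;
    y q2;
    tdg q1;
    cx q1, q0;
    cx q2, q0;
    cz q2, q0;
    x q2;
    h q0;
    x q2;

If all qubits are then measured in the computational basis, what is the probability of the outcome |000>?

Outcome |000> occurs with probability 1/4. Key observation: steps 9-12 multiply out to the identity, so the circuit reduces to the remaining gates.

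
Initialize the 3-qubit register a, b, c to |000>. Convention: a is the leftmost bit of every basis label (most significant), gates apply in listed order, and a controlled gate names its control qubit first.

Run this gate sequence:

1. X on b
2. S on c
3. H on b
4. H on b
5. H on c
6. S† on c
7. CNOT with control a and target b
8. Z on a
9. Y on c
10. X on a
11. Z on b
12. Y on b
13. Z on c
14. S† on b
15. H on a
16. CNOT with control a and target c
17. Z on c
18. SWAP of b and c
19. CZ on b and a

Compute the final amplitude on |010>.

The final state's coefficient on |010> equals -1/2.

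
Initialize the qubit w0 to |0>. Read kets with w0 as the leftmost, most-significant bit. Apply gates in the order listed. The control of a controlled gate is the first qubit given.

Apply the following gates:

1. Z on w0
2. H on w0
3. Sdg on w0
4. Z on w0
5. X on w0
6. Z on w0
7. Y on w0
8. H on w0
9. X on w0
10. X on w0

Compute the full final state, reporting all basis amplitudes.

The final amplitudes are -1/2 + I/2 on |0>, 1/2 + I/2 on |1>.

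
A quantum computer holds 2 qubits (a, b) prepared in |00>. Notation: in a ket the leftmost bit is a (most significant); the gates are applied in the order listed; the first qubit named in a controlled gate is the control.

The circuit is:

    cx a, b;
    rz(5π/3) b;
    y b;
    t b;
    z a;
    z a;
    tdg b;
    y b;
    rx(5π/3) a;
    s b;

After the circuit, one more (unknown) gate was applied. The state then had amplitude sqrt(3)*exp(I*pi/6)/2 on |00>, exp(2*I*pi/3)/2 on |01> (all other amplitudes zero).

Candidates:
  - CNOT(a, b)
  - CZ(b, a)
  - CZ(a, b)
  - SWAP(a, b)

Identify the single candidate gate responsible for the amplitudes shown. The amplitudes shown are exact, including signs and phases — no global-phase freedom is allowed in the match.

The applied gate was SWAP(a, b).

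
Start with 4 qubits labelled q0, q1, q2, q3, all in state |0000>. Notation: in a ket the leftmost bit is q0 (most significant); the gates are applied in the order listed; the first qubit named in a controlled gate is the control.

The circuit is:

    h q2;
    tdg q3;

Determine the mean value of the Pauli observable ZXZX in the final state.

In the final state, ZXZX has expectation 0.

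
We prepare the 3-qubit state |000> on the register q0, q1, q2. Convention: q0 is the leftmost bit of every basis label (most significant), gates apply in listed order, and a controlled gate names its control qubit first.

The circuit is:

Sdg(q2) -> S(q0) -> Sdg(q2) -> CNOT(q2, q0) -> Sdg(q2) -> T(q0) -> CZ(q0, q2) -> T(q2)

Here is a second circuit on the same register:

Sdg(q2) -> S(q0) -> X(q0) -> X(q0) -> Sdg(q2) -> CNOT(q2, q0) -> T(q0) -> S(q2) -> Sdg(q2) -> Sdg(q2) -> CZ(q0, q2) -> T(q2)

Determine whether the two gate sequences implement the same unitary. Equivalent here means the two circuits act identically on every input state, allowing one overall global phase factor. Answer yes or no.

Yes — the two circuits implement the same unitary up to a global phase.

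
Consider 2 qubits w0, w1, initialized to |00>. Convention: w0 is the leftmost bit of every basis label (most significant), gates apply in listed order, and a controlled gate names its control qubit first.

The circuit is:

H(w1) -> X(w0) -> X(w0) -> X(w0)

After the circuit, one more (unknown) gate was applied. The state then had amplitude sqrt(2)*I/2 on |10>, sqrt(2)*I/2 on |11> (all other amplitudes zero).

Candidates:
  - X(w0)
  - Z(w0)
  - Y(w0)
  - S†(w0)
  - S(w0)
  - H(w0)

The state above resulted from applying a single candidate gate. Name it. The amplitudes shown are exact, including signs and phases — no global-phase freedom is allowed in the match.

The unique candidate consistent with the amplitudes is S(w0). Key observation: gates 3-4 undo each other exactly, leaving only the rest of the circuit to track.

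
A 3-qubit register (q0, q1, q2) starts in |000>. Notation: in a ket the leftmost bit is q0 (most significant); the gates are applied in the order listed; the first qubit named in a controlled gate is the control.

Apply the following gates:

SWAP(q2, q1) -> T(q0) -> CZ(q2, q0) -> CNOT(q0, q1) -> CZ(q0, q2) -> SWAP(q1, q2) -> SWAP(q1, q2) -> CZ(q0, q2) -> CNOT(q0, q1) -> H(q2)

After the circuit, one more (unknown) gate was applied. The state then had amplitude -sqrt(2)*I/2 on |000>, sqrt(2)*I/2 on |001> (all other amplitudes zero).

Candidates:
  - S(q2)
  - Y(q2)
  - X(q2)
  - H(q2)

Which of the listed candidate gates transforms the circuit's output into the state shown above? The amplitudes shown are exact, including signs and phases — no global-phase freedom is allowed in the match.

The applied gate was Y(q2). Key observation: steps 4-9 multiply out to the identity, so the circuit reduces to the remaining gates.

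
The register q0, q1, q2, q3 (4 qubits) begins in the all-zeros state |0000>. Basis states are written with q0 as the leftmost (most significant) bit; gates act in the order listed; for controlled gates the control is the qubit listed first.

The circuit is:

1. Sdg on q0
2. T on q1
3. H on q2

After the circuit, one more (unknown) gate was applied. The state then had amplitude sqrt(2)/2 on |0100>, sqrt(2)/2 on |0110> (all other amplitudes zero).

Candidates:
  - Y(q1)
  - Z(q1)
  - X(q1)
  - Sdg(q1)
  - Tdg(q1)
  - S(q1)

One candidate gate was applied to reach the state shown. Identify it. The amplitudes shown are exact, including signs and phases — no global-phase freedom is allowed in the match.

It was X(q1) that produced the state shown.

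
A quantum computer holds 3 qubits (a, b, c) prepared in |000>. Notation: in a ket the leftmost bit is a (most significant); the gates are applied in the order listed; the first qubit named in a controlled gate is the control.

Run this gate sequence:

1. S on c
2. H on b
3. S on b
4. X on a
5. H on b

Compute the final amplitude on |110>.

|110> carries amplitude 1/2 - I/2 in the final state.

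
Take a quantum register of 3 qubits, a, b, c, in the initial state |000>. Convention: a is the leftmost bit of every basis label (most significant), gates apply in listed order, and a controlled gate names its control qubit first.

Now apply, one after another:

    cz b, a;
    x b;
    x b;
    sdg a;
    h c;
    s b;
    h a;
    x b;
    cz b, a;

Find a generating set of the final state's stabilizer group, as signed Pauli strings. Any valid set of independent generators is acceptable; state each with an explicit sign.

One valid set of independent stabilizer generators is -XII, +IIX, -IZI (any independent generating set of the same group is equally correct).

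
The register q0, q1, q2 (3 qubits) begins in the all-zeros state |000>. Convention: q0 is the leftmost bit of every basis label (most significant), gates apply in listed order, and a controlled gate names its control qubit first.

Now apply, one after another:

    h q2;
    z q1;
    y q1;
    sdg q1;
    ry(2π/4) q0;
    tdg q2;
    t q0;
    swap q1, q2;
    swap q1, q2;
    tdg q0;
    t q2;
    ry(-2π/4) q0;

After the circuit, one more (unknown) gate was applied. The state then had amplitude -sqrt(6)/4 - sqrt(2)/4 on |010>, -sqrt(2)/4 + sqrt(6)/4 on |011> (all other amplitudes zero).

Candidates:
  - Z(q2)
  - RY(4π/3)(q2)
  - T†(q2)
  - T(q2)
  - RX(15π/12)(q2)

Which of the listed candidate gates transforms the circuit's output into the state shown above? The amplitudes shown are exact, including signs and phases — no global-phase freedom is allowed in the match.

It was RY(4π/3)(q2) that produced the state shown. Key observation: the block from step 5 through step 12 cancels to the identity and can be dropped.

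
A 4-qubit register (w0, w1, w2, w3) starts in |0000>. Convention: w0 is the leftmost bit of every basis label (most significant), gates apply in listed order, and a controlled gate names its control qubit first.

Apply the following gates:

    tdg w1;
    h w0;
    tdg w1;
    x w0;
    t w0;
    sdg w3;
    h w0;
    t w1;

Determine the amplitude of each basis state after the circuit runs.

The final amplitudes are 1/2 + exp(I*pi/4)/2 on |0000>, 1/2 - exp(I*pi/4)/2 on |1000>, and 0 on every other basis state.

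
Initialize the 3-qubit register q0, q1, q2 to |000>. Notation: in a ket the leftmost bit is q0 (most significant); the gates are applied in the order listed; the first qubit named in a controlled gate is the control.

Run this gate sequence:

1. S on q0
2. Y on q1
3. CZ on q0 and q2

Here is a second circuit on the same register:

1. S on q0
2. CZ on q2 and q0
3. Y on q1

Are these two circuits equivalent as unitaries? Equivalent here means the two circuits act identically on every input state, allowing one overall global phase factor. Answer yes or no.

Yes, they are equivalent — the unitaries differ by at most a global phase.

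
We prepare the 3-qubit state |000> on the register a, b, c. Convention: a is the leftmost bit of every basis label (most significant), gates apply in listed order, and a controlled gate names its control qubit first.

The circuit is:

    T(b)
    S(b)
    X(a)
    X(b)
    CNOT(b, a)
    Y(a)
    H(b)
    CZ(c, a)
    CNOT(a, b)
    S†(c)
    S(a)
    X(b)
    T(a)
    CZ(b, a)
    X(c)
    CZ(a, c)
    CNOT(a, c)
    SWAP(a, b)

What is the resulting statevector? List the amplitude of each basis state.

The resulting statevector has amplitude sqrt(2)*exp(I*pi/4)/2 on |010>, sqrt(2)*exp(I*pi/4)/2 on |110>, and 0 on every other basis state.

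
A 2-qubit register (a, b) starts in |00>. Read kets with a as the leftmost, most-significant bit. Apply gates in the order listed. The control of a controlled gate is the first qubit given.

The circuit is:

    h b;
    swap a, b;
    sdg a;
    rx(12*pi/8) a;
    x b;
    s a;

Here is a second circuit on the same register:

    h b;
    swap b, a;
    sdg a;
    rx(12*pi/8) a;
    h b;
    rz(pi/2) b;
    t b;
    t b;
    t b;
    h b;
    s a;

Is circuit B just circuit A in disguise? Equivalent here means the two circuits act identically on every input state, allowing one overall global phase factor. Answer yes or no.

No, they are not equivalent — no single phase factor reconciles the two unitaries.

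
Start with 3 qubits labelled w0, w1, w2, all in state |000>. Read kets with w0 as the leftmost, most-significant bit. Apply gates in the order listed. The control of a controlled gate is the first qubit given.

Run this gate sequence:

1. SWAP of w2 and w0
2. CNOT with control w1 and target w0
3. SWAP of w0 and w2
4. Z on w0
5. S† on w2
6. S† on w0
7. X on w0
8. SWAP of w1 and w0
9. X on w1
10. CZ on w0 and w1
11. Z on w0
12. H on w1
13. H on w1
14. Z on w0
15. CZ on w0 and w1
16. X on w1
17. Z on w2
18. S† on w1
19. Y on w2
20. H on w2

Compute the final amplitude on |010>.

|010> carries amplitude sqrt(2)/2 in the final state. Key observation: steps 9-16 multiply out to the identity, so the circuit reduces to the remaining gates.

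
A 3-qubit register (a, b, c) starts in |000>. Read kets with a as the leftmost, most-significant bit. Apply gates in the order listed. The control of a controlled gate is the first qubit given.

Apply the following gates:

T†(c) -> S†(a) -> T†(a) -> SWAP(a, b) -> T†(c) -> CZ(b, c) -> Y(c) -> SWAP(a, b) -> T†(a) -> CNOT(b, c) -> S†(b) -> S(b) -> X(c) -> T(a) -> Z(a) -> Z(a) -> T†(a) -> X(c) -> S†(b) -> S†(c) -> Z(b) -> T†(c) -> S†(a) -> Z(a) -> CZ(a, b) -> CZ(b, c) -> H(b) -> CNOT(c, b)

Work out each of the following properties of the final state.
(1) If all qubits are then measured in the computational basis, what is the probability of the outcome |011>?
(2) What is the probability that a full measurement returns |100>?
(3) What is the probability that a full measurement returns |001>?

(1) The probability of measuring |011> is 1/2. Key observation: the block from step 12 through step 19 cancels to the identity and can be dropped.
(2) A full measurement returns |100> with probability 0.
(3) Outcome |001> occurs with probability 1/2.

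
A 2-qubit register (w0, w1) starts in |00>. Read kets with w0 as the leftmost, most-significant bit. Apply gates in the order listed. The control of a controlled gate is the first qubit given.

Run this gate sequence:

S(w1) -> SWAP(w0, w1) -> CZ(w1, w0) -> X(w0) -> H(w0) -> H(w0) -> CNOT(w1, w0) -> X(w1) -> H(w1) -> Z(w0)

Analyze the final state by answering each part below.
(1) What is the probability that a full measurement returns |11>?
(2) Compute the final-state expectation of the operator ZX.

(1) The probability of measuring |11> is 1/2.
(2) In the final state, ZX has expectation 1.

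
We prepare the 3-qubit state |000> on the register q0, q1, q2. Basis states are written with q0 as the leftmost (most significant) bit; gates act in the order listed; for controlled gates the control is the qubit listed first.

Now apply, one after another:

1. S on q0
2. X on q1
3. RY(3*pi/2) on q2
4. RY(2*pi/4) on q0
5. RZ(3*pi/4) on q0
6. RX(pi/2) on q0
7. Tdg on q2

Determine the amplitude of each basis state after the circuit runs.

After the circuit, the state carries amplitude 0 on |000>, 0 on |001>, sqrt(2)*(1 + exp(I*pi/4))*exp(5*I*pi/8)/4 on |010>, sqrt(2)*(-1 - exp(I*pi/4))*exp(3*I*pi/8)/4 on |011>, 0 on |100>, 0 on |101>, sqrt(2)*(-I + exp(3*I*pi/4))*exp(5*I*pi/8)/4 on |110>, sqrt(2)*(-exp(3*I*pi/4) + I)*exp(3*I*pi/8)/4 on |111>.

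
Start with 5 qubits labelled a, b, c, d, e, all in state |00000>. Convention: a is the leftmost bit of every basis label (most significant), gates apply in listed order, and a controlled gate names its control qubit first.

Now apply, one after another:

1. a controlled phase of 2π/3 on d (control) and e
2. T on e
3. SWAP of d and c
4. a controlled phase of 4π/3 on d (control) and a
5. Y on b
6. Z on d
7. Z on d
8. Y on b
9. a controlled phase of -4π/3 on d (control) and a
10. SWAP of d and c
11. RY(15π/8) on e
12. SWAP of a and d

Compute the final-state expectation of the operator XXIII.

The expectation value of XXIII is 0.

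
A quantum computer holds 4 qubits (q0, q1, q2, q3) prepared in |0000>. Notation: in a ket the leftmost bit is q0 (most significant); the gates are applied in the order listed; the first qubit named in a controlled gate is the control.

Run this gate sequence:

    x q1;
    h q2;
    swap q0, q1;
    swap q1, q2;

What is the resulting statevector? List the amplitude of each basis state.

After the circuit, the state carries amplitude sqrt(2)/2 on |1000>, sqrt(2)/2 on |1100>, and 0 on every other basis state.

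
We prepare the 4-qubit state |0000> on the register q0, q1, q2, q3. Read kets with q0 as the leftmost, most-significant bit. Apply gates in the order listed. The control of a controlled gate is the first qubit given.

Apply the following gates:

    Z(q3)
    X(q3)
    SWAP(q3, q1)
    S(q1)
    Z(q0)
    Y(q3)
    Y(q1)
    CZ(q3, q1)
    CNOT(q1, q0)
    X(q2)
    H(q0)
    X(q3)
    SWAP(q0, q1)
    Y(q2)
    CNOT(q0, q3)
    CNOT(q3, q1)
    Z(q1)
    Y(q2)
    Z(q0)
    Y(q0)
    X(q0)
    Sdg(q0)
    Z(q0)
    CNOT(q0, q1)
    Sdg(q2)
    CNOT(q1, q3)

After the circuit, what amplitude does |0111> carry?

|0111> carries amplitude -sqrt(2)*I/2 in the final state.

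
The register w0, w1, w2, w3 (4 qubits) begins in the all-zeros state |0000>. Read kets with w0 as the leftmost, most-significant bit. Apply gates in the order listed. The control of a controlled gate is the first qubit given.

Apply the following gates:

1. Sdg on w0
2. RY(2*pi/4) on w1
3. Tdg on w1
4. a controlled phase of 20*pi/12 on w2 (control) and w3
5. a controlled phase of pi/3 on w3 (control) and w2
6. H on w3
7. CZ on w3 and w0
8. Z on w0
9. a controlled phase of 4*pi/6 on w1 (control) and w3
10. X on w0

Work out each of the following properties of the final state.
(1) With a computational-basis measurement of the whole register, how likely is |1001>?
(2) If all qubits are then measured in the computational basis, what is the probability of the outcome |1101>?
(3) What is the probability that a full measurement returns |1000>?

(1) A full measurement returns |1001> with probability 1/4.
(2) A full measurement returns |1101> with probability 1/4.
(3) A full measurement returns |1000> with probability 1/4.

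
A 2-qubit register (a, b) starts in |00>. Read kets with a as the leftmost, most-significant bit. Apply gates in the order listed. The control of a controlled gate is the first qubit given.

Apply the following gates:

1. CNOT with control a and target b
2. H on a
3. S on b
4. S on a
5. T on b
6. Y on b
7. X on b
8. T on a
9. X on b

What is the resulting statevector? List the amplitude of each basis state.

The final amplitudes are 0 on |00>, sqrt(2)*I/2 on |01>, 0 on |10>, -sqrt(2)*exp(I*pi/4)/2 on |11>.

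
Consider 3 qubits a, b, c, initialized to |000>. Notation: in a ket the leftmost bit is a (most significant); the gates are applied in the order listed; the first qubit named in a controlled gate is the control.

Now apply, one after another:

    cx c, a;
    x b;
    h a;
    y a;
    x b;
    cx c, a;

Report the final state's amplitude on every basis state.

The final amplitudes are -sqrt(2)*I/2 on |000>, sqrt(2)*I/2 on |100>, and 0 on every other basis state.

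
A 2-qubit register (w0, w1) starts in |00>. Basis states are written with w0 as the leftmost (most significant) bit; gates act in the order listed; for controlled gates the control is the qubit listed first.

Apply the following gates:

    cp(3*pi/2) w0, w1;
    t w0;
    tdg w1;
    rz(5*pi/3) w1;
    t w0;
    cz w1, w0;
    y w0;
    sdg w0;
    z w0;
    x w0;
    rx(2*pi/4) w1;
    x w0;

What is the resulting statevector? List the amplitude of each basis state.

After the circuit, the state carries amplitude 0 on |00>, 0 on |01>, sqrt(2)*exp(I*pi/6)/2 on |10>, -sqrt(2)*exp(2*I*pi/3)/2 on |11>.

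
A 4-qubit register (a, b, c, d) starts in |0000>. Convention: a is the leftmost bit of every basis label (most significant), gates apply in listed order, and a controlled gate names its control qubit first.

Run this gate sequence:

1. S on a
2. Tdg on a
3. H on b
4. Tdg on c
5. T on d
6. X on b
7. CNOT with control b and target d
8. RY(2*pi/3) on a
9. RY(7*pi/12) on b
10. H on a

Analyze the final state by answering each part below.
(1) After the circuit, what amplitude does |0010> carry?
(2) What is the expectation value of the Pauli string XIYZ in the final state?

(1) |0010> carries amplitude 0 in the final state.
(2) The expectation value of XIYZ is 0.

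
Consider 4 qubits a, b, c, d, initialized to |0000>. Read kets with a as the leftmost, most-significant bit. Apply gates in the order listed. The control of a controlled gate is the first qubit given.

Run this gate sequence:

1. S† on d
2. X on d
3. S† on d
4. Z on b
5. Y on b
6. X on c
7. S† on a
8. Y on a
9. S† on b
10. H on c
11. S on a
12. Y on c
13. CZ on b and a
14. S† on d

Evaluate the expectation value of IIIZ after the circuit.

In the final state, IIIZ has expectation -1.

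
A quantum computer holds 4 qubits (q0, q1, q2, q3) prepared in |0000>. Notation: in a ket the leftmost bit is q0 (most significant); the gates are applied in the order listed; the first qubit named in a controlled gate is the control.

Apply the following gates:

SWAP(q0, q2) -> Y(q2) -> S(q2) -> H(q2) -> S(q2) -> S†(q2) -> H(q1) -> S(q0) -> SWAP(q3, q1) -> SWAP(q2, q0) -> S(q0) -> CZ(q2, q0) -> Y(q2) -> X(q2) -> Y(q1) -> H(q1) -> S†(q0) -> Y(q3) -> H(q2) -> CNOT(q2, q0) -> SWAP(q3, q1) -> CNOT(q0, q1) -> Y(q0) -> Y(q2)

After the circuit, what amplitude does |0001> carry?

|0001> carries amplitude I/4 in the final state.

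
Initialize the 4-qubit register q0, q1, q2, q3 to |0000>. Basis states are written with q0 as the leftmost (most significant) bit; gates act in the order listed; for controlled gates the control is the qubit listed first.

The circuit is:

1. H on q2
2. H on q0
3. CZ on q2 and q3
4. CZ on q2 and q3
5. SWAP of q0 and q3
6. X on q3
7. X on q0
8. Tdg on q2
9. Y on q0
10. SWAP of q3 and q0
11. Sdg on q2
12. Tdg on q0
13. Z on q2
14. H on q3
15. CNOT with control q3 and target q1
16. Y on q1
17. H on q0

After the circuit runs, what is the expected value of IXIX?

The observable IXIX averages to -1. Key observation: gates 3-4 undo each other exactly, leaving only the rest of the circuit to track.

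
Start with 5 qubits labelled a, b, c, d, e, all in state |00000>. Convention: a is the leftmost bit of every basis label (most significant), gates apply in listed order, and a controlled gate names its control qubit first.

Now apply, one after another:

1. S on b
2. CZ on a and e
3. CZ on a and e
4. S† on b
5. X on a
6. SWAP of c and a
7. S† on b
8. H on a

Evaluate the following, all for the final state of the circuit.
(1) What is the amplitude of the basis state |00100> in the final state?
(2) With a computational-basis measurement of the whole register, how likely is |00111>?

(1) The amplitude on |00100> is sqrt(2)/2.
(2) The probability of measuring |00111> is 0.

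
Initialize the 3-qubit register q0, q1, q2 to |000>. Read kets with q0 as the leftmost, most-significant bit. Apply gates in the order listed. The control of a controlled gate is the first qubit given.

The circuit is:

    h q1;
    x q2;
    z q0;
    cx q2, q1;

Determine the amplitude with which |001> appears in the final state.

The amplitude on |001> is sqrt(2)/2.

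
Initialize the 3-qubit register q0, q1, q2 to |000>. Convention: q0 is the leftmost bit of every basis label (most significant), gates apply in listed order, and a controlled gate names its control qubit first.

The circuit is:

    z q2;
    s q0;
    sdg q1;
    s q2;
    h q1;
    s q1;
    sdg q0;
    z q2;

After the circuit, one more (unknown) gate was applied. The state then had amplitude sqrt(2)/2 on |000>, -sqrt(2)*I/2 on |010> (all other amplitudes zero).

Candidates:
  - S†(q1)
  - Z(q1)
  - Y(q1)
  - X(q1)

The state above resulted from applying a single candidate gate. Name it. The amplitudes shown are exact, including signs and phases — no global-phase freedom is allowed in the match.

It was Z(q1) that produced the state shown.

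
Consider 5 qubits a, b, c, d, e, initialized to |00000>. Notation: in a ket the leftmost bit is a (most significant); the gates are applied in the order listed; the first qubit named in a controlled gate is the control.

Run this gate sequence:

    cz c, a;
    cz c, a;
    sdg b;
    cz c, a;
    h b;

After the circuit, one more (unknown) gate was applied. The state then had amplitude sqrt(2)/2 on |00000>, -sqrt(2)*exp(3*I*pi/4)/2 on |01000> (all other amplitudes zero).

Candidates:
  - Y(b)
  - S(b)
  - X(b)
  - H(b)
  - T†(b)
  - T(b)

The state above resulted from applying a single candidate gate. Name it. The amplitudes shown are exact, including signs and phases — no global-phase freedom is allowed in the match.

The unique candidate consistent with the amplitudes is T†(b). Key observation: the block from step 1 through step 2 cancels to the identity and can be dropped.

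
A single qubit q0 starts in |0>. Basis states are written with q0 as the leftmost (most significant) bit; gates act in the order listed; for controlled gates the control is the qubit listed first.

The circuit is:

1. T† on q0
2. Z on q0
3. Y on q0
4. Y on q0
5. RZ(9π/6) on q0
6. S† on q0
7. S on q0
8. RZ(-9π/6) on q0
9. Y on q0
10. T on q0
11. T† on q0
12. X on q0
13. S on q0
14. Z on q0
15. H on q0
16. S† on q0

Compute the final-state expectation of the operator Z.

The observable Z averages to 0. Key observation: the block from step 4 through step 9 cancels to the identity and can be dropped.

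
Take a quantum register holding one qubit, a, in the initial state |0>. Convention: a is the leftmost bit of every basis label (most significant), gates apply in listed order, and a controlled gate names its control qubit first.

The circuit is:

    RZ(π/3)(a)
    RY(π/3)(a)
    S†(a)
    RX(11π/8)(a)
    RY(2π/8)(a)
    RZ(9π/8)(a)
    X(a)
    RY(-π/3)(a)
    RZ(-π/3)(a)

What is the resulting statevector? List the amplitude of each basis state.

After the circuit, the state carries amplitude -3*sqrt(1/2 - sqrt(2)/4)*exp(9*I*pi/16)*cos(5*pi/16)/4 - sqrt(3)*sqrt(1/2 - sqrt(2)/4)*exp(9*I*pi/16)*sin(5*pi/16)/4 + sqrt(3)*I*sqrt(sqrt(2)/4 + 1/2)*exp(9*I*pi/16)*cos(5*pi/16)/4 + sqrt(3)*I*sqrt(1/2 - sqrt(2)/4)*exp(-9*I*pi/16)*sin(5*pi/16)/4 - I*sqrt(1/2 - sqrt(2)/4)*exp(-9*I*pi/16)*cos(5*pi/16)/4 - 3*I*sqrt(sqrt(2)/4 + 1/2)*exp(9*I*pi/16)*sin(5*pi/16)/4 - sqrt(sqrt(2)/4 + 1/2)*exp(-9*I*pi/16)*sin(5*pi/16)/4 - sqrt(3)*sqrt(sqrt(2)/4 + 1/2)*exp(-9*I*pi/16)*cos(5*pi/16)/4 on |0>, 3*I*sqrt(1/2 - sqrt(2)/4)*exp(-43*I*pi/48)*sin(5*pi/16)/4 - I*sqrt(sqrt(2)/4 + 1/2)*exp(11*I*pi/48)*cos(5*pi/16)/4 + sqrt(1/2 - sqrt(2)/4)*exp(11*I*pi/48)*sin(5*pi/16)/4 + sqrt(3)*sqrt(1/2 - sqrt(2)/4)*exp(11*I*pi/48)*cos(5*pi/16)/4 - sqrt(3)*I*sqrt(1/2 - sqrt(2)/4)*exp(-43*I*pi/48)*cos(5*pi/16)/4 - sqrt(3)*sqrt(sqrt(2)/4 + 1/2)*exp(-43*I*pi/48)*sin(5*pi/16)/4 - 3*sqrt(sqrt(2)/4 + 1/2)*exp(-43*I*pi/48)*cos(5*pi/16)/4 + sqrt(3)*I*sqrt(sqrt(2)/4 + 1/2)*exp(11*I*pi/48)*sin(5*pi/16)/4 on |1>.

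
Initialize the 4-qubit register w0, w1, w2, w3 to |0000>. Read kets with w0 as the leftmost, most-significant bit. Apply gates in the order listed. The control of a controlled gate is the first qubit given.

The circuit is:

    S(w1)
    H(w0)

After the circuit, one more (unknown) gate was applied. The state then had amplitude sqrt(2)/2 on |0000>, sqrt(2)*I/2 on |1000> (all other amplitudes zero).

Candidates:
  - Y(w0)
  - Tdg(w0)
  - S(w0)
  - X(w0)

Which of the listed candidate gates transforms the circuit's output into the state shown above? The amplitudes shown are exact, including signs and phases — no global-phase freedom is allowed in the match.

The applied gate was S(w0).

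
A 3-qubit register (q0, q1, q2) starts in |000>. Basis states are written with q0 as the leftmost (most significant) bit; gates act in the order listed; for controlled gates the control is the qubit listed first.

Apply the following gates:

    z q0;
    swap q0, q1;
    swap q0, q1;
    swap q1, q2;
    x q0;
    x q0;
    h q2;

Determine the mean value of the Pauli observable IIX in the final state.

The observable IIX averages to 1. Key observation: the block from step 5 through step 6 cancels to the identity and can be dropped.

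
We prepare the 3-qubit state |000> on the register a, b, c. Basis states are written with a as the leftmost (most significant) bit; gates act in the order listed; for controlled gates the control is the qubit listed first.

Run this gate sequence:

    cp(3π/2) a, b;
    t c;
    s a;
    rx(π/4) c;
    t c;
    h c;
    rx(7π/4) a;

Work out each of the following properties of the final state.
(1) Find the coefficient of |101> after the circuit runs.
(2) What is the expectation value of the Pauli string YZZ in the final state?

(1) The final state's coefficient on |101> equals -I/4 - exp(I*pi/4)/4 + sqrt(2)*exp(I*pi/4)/4.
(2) The expectation value of YZZ is sqrt(2)/4.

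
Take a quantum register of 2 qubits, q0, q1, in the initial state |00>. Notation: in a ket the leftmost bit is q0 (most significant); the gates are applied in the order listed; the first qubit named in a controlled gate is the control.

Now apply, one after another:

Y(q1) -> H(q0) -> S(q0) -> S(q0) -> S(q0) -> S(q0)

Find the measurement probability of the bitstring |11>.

A full measurement returns |11> with probability 1/2. Key observation: steps 3-6 multiply out to the identity, so the circuit reduces to the remaining gates.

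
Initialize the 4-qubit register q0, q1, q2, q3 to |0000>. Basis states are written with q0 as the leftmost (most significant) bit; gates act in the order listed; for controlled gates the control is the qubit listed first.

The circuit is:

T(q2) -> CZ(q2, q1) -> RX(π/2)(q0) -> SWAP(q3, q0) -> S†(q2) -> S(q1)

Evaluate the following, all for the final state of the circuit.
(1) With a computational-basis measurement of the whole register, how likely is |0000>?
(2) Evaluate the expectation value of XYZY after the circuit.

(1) The probability of measuring |0000> is 1/2.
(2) The expectation value of XYZY is 0.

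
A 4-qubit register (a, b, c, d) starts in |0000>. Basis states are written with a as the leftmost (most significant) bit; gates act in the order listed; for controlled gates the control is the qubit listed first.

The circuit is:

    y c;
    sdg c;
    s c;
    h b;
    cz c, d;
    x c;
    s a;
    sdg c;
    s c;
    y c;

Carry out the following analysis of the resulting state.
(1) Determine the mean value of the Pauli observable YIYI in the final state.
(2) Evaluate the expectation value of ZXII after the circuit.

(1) In the final state, YIYI has expectation 0.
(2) The observable ZXII averages to 1.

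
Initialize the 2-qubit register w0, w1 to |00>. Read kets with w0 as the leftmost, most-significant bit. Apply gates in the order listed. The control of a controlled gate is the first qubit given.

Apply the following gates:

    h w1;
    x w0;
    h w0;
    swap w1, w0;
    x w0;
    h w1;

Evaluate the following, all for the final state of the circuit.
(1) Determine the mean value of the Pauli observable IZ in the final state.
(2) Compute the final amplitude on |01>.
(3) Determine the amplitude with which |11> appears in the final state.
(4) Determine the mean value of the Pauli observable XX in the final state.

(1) In the final state, IZ has expectation -1.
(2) |01> carries amplitude sqrt(2)/2 in the final state.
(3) |11> carries amplitude sqrt(2)/2 in the final state.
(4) The observable XX averages to 0.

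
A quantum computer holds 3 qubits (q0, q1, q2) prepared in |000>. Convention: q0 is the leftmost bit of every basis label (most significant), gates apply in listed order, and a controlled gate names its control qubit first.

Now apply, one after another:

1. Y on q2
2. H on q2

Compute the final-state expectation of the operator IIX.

The expectation value of IIX is -1.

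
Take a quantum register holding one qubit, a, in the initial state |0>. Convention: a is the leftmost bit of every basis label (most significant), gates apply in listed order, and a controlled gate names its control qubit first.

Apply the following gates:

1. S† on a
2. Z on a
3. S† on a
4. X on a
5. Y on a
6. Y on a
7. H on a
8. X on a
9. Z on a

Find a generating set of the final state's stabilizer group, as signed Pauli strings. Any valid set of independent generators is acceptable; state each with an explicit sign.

One valid set of independent stabilizer generators is +X (any independent generating set of the same group is equally correct).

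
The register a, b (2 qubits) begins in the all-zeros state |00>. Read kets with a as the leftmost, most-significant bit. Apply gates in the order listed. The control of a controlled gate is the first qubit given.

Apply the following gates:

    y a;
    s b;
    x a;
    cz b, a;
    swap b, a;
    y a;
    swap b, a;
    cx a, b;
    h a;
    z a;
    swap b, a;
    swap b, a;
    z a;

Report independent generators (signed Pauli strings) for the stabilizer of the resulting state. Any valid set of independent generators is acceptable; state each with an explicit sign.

The stabilizer group can be generated by +XI, -IZ, among other valid generating sets. Key observation: the block from step 10 through step 13 cancels to the identity and can be dropped.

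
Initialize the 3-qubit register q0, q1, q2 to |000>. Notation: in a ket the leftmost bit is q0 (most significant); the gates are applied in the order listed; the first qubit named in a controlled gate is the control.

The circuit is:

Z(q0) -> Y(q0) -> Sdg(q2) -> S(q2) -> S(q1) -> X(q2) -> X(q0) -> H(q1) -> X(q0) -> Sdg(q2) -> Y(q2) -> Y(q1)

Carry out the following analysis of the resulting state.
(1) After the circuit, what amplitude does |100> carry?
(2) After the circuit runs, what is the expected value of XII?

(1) |100> carries amplitude -sqrt(2)/2 in the final state.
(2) The expectation value of XII is 0.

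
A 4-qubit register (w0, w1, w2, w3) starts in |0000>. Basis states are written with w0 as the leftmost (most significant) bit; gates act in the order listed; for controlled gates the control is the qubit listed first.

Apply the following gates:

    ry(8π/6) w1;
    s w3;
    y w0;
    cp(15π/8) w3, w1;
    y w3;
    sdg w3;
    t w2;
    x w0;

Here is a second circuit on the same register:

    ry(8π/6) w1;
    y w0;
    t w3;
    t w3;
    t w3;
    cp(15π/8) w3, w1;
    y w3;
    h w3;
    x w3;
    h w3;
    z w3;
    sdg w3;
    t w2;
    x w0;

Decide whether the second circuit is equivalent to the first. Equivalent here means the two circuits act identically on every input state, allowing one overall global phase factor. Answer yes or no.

No: there is an input state on which the two circuits produce genuinely different outputs (not merely differing by a phase).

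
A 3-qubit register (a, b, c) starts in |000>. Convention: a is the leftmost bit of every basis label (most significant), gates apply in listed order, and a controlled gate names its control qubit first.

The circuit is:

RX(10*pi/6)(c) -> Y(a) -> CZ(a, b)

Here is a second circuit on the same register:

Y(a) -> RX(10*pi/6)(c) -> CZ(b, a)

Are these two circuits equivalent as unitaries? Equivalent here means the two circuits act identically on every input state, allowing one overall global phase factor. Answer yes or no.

Yes — the two circuits implement the same unitary up to a global phase.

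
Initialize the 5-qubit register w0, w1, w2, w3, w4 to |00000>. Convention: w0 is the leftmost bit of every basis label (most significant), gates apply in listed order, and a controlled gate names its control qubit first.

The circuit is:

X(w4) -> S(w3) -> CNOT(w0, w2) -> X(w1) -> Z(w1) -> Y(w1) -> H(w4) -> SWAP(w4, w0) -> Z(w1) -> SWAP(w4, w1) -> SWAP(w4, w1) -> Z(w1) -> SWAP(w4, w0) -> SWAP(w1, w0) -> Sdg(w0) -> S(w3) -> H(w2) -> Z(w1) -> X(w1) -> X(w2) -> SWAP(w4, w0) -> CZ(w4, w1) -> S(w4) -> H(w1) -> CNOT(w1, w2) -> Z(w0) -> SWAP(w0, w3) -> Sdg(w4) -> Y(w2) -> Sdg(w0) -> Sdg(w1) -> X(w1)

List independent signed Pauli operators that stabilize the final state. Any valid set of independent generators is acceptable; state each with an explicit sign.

One valid set of independent stabilizer generators is -IYIII, -IIXII, +IIIXI, +ZIIII, +IIIIZ (any independent generating set of the same group is equally correct). Key observation: the block from step 8 through step 13 cancels to the identity and can be dropped.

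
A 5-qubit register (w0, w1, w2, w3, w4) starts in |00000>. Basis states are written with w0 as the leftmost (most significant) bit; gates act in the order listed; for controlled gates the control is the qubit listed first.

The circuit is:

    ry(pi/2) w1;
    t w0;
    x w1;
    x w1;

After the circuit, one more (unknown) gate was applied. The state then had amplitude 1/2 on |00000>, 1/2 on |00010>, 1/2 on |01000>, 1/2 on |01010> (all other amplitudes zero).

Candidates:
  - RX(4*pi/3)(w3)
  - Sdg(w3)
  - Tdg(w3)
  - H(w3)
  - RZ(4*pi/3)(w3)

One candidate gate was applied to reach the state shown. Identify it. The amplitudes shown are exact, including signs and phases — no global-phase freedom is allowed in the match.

The unique candidate consistent with the amplitudes is H(w3).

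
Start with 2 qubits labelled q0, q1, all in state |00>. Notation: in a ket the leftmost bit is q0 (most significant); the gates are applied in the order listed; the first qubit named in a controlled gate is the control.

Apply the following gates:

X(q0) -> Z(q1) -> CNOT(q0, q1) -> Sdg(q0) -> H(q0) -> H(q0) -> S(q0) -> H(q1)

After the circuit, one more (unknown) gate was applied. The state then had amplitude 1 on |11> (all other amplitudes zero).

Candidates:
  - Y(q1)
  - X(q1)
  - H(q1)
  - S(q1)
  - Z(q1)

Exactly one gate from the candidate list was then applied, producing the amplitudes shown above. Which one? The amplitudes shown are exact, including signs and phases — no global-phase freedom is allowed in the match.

The unique candidate consistent with the amplitudes is H(q1). Key observation: gates 4-7 undo each other exactly, leaving only the rest of the circuit to track.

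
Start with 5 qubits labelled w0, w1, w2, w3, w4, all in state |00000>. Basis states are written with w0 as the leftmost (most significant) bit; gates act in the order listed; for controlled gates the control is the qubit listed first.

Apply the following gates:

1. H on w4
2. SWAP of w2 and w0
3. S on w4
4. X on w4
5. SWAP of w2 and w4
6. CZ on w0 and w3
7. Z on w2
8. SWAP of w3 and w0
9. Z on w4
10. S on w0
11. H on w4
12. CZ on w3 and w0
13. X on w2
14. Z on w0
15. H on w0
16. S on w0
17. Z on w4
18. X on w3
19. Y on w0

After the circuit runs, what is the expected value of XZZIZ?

The expectation value of XZZIZ is 0.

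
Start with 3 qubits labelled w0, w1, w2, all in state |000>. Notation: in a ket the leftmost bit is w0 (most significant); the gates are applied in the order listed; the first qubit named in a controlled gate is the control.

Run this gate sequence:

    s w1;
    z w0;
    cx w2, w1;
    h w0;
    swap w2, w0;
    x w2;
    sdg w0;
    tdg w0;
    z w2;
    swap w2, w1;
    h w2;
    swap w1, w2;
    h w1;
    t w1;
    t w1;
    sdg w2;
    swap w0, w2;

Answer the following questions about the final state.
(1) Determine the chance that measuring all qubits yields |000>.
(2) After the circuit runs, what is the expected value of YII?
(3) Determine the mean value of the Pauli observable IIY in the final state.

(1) Outcome |000> occurs with probability 1/2.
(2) The observable YII averages to 1.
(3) In the final state, IIY has expectation 0.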